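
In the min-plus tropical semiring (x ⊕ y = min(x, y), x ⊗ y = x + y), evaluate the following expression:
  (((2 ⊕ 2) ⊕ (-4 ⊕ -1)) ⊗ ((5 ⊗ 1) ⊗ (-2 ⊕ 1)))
(((2 ⊕ 2) ⊕ (-4 ⊕ -1)) ⊗ ((5 ⊗ 1) ⊗ (-2 ⊕ 1))) = 0

Expand innermost to outermost. Recall ⊕ takes the minimum of its arguments and ⊗ takes their sum. Working out the expression (((2 ⊕ 2) ⊕ (-4 ⊕ -1)) ⊗ ((5 ⊗ 1) ⊗ (-2 ⊕ 1))) gives 0.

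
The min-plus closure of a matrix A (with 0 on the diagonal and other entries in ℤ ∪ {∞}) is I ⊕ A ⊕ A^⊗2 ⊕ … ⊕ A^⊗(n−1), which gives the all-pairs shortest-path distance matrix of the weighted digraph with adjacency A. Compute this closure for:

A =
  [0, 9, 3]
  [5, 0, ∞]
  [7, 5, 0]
Closure =
  [0, 8, 3]
  [5, 0, 8]
  [7, 5, 0]

This is the Floyd-Warshall all-pairs shortest-path computation. For each intermediate vertex k = 0, 1, …, 2, update dist[i][j] ← min(dist[i][j], dist[i][k] + dist[k][j]). The final matrix gives, for each (i, j), the minimum total weight of any directed path from i to j (possibly empty when i = j).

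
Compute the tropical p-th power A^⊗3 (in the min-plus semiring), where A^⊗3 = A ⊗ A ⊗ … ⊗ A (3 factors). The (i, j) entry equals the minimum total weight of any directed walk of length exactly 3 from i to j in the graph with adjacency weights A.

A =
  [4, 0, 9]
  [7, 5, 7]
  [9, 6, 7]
A^⊗3 =
  [11, 7, 11]
  [14, 11, 14]
  [16, 13, 16]

Each entry (A^⊗3)_ij equals the minimum over all length-3 walks i = v_0 → v_1 → … → v_3 = j of Σ_t A[v_t][v_{t+1}]. For example, for (i, j) = (0, 2) we minimise over 9 possible intermediate vertex sequences; the minimum is 11, attained along the walk 0 → 0 → 1 → 2.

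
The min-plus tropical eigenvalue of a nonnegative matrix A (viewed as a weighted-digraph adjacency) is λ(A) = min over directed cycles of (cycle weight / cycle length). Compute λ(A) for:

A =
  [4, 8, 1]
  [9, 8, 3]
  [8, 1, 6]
λ(A) = 2

Enumerate directed cycles and compute their means (weight / length). Sample:
  cycle 0 → 0: weight = 4, length = 1, mean = 4/1 ≈ 4.000
  cycle 1 → 1: weight = 8, length = 1, mean = 8/1 ≈ 8.000
  cycle 2 → 2: weight = 6, length = 1, mean = 6/1 ≈ 6.000
  cycle 0 → 1 → 0: weight = 17, length = 2, mean = 17/2 ≈ 8.500
  cycle 0 → 2 → 0: weight = 9, length = 2, mean = 9/2 ≈ 4.500
  cycle 1 → 0 → 1: weight = 17, length = 2, mean = 17/2 ≈ 8.500
Minimum mean = 2.000, attained e.g. along the cycle 1 → 2 → 1 with weight 4 and length 2. So λ(A) = 4/2 = 2.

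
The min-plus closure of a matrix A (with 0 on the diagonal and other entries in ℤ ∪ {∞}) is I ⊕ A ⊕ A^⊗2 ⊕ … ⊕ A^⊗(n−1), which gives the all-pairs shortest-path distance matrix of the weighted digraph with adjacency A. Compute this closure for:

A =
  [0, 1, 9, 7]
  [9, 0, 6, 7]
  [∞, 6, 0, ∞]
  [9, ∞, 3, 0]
Closure =
  [0, 1, 7, 7]
  [9, 0, 6, 7]
  [15, 6, 0, 13]
  [9, 9, 3, 0]

This is the Floyd-Warshall all-pairs shortest-path computation. For each intermediate vertex k = 0, 1, …, 3, update dist[i][j] ← min(dist[i][j], dist[i][k] + dist[k][j]). The final matrix gives, for each (i, j), the minimum total weight of any directed path from i to j (possibly empty when i = j).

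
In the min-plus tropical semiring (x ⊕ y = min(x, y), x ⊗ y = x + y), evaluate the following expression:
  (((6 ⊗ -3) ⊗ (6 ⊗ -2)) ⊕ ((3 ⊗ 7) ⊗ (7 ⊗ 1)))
(((6 ⊗ -3) ⊗ (6 ⊗ -2)) ⊕ ((3 ⊗ 7) ⊗ (7 ⊗ 1))) = 7

Expand innermost to outermost. Recall ⊕ takes the minimum of its arguments and ⊗ takes their sum. Working out the expression (((6 ⊗ -3) ⊗ (6 ⊗ -2)) ⊕ ((3 ⊗ 7) ⊗ (7 ⊗ 1))) gives 7.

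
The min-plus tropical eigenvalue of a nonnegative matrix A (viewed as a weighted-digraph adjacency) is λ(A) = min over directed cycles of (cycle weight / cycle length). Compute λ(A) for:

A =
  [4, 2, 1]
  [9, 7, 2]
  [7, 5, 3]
λ(A) = 3

Enumerate directed cycles and compute their means (weight / length). Sample:
  cycle 0 → 0: weight = 4, length = 1, mean = 4/1 ≈ 4.000
  cycle 1 → 1: weight = 7, length = 1, mean = 7/1 ≈ 7.000
  cycle 2 → 2: weight = 3, length = 1, mean = 3/1 ≈ 3.000
  cycle 0 → 1 → 0: weight = 11, length = 2, mean = 11/2 ≈ 5.500
  cycle 0 → 2 → 0: weight = 8, length = 2, mean = 8/2 ≈ 4.000
  cycle 1 → 0 → 1: weight = 11, length = 2, mean = 11/2 ≈ 5.500
Minimum mean = 3.000, attained e.g. along the cycle 2 → 2 with weight 3 and length 1. So λ(A) = 3/1 = 3.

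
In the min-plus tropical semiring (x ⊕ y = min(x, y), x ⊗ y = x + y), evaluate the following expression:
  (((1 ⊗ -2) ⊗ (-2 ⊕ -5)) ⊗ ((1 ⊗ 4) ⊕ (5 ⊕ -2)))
(((1 ⊗ -2) ⊗ (-2 ⊕ -5)) ⊗ ((1 ⊗ 4) ⊕ (5 ⊕ -2))) = -8

Expand innermost to outermost. Recall ⊕ takes the minimum of its arguments and ⊗ takes their sum. Working out the expression (((1 ⊗ -2) ⊗ (-2 ⊕ -5)) ⊗ ((1 ⊗ 4) ⊕ (5 ⊕ -2))) gives -8.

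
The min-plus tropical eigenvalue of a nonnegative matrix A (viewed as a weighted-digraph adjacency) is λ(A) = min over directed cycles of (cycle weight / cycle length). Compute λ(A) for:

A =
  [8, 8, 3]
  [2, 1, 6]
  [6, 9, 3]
λ(A) = 1

Enumerate directed cycles and compute their means (weight / length). Sample:
  cycle 0 → 0: weight = 8, length = 1, mean = 8/1 ≈ 8.000
  cycle 1 → 1: weight = 1, length = 1, mean = 1/1 ≈ 1.000
  cycle 2 → 2: weight = 3, length = 1, mean = 3/1 ≈ 3.000
  cycle 0 → 1 → 0: weight = 10, length = 2, mean = 10/2 ≈ 5.000
  cycle 0 → 2 → 0: weight = 9, length = 2, mean = 9/2 ≈ 4.500
  cycle 1 → 0 → 1: weight = 10, length = 2, mean = 10/2 ≈ 5.000
Minimum mean = 1.000, attained e.g. along the cycle 1 → 1 with weight 1 and length 1. So λ(A) = 1/1 = 1.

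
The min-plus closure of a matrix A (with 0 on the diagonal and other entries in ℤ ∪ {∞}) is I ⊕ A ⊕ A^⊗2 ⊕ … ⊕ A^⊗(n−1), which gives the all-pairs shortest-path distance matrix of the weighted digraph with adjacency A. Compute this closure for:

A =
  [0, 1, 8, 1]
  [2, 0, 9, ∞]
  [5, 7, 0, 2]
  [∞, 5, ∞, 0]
Closure =
  [0, 1, 8, 1]
  [2, 0, 9, 3]
  [5, 6, 0, 2]
  [7, 5, 14, 0]

This is the Floyd-Warshall all-pairs shortest-path computation. For each intermediate vertex k = 0, 1, …, 3, update dist[i][j] ← min(dist[i][j], dist[i][k] + dist[k][j]). The final matrix gives, for each (i, j), the minimum total weight of any directed path from i to j (possibly empty when i = j).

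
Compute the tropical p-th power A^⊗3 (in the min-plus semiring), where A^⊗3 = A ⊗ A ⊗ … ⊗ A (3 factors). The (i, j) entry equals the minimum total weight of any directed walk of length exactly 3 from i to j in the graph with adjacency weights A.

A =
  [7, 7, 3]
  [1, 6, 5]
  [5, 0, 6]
A^⊗3 =
  [4, 9, 8]
  [6, 4, 10]
  [7, 5, 4]

Each entry (A^⊗3)_ij equals the minimum over all length-3 walks i = v_0 → v_1 → … → v_3 = j of Σ_t A[v_t][v_{t+1}]. For example, for (i, j) = (0, 2) we minimise over 9 possible intermediate vertex sequences; the minimum is 8, attained along the walk 0 → 2 → 1 → 2.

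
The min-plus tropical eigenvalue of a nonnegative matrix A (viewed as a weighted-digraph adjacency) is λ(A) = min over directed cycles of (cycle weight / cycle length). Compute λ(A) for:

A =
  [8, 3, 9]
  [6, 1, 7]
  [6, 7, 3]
λ(A) = 1

Enumerate directed cycles and compute their means (weight / length). Sample:
  cycle 0 → 0: weight = 8, length = 1, mean = 8/1 ≈ 8.000
  cycle 1 → 1: weight = 1, length = 1, mean = 1/1 ≈ 1.000
  cycle 2 → 2: weight = 3, length = 1, mean = 3/1 ≈ 3.000
  cycle 0 → 1 → 0: weight = 9, length = 2, mean = 9/2 ≈ 4.500
  cycle 0 → 2 → 0: weight = 15, length = 2, mean = 15/2 ≈ 7.500
  cycle 1 → 0 → 1: weight = 9, length = 2, mean = 9/2 ≈ 4.500
Minimum mean = 1.000, attained e.g. along the cycle 1 → 1 with weight 1 and length 1. So λ(A) = 1/1 = 1.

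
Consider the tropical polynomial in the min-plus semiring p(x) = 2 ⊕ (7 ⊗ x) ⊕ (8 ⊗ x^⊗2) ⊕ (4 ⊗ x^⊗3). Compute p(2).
p(2) = 2

A tropical monomial a ⊗ x^⊗i evaluates to a + i · x. Evaluating each term at x = 2:
  Term 0 contributes 2 + 0 · 2 = 2
  Term 1 contributes 7 + 1 · 2 = 9
  Term 2 contributes 8 + 2 · 2 = 12
  Term 3 contributes 4 + 3 · 2 = 10
p(2) = ⊕ of these = min[2, 9, 12, 10] = 2.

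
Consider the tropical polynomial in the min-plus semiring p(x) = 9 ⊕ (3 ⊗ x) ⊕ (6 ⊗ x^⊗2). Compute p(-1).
p(-1) = 2

A tropical monomial a ⊗ x^⊗i evaluates to a + i · x. Evaluating each term at x = -1:
  Term 0 contributes 9 + 0 · -1 = 9
  Term 1 contributes 3 + 1 · -1 = 2
  Term 2 contributes 6 + 2 · -1 = 4
p(-1) = ⊕ of these = min[9, 2, 4] = 2.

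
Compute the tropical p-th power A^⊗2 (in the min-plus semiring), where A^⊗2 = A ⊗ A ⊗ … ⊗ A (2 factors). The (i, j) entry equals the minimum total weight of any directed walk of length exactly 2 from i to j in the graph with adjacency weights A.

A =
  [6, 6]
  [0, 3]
A^⊗2 =
  [6, 9]
  [3, 6]

Each entry (A^⊗2)_ij equals the minimum over all length-2 walks i = v_0 → v_1 → … → v_2 = j of Σ_t A[v_t][v_{t+1}]. For example, for (i, j) = (0, 1) we minimise over 2 possible intermediate vertex sequences; the minimum is 9, attained along the walk 0 → 1 → 1.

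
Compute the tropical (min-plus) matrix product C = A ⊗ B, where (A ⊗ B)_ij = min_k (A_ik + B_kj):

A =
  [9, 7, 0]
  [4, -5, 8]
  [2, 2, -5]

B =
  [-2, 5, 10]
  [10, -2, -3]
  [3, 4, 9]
A ⊗ B =
  [3, 4, 4]
  [2, -7, -8]
  [-2, -1, -1]

Apply the min-plus product entry-by-entry:
  C[0][0] = min over k of (A[0][0] + B[0][0] = 9 + -2 = 7, A[0][1] + B[1][0] = 7 + 10 = 17, A[0][2] + B[2][0] = 0 + 3 = 3) = 3 (attained at k = 2)
  C[0][1] = min over k of (A[0][0] + B[0][1] = 9 + 5 = 14, A[0][1] + B[1][1] = 7 + -2 = 5, A[0][2] + B[2][1] = 0 + 4 = 4) = 4 (attained at k = 2)
  C[0][2] = min over k of (A[0][0] + B[0][2] = 9 + 10 = 19, A[0][1] + B[1][2] = 7 + -3 = 4, A[0][2] + B[2][2] = 0 + 9 = 9) = 4 (attained at k = 1)
  C[1][0] = min over k of (A[1][0] + B[0][0] = 4 + -2 = 2, A[1][1] + B[1][0] = -5 + 10 = 5, A[1][2] + B[2][0] = 8 + 3 = 11) = 2 (attained at k = 0)
  C[1][1] = min over k of (A[1][0] + B[0][1] = 4 + 5 = 9, A[1][1] + B[1][1] = -5 + -2 = -7, A[1][2] + B[2][1] = 8 + 4 = 12) = -7 (attained at k = 1)
  C[1][2] = min over k of (A[1][0] + B[0][2] = 4 + 10 = 14, A[1][1] + B[1][2] = -5 + -3 = -8, A[1][2] + B[2][2] = 8 + 9 = 17) = -8 (attained at k = 1)
  C[2][0] = min over k of (A[2][0] + B[0][0] = 2 + -2 = 0, A[2][1] + B[1][0] = 2 + 10 = 12, A[2][2] + B[2][0] = -5 + 3 = -2) = -2 (attained at k = 2)
  C[2][1] = min over k of (A[2][0] + B[0][1] = 2 + 5 = 7, A[2][1] + B[1][1] = 2 + -2 = 0, A[2][2] + B[2][1] = -5 + 4 = -1) = -1 (attained at k = 2)
  C[2][2] = min over k of (A[2][0] + B[0][2] = 2 + 10 = 12, A[2][1] + B[1][2] = 2 + -3 = -1, A[2][2] + B[2][2] = -5 + 9 = 4) = -1 (attained at k = 1)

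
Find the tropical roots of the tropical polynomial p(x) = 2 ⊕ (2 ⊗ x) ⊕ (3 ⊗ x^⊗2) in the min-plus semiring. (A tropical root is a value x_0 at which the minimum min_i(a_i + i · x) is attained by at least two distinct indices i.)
Roots: {-1, 0}

Each tropical root is a break point of the lower envelope of the lines y = a_i + i · x (there are 3 lines, with slopes 0, 1, ..., 2). Only the lines that attain the minimum somewhere contribute to roots; other lines are dominated. Here the surviving (envelope) indices are i = 2, i = 1, i = 0.
Intersections between consecutive envelope lines give the roots: for adjacent envelope indices i < j the intersection is x = (a_i − a_j) / (j − i). Reading off the sorted break points: {-1, 0}.
Verification: at each break x_0, at least two indices attain the minimum of min_i(a_i + i · x_0).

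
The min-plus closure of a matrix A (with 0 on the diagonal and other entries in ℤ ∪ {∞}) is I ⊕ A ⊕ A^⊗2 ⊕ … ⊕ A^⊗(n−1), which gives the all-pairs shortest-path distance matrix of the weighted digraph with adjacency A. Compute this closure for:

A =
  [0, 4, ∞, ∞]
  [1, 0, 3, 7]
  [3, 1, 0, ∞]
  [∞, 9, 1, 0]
Closure =
  [0, 4, 7, 11]
  [1, 0, 3, 7]
  [2, 1, 0, 8]
  [3, 2, 1, 0]

This is the Floyd-Warshall all-pairs shortest-path computation. For each intermediate vertex k = 0, 1, …, 3, update dist[i][j] ← min(dist[i][j], dist[i][k] + dist[k][j]). The final matrix gives, for each (i, j), the minimum total weight of any directed path from i to j (possibly empty when i = j).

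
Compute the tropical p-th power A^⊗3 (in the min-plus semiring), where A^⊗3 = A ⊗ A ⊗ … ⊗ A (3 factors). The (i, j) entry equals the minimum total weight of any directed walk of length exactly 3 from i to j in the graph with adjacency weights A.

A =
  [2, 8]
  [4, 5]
A^⊗3 =
  [6, 12]
  [8, 14]

Each entry (A^⊗3)_ij equals the minimum over all length-3 walks i = v_0 → v_1 → … → v_3 = j of Σ_t A[v_t][v_{t+1}]. For example, for (i, j) = (0, 1) we minimise over 4 possible intermediate vertex sequences; the minimum is 12, attained along the walk 0 → 0 → 0 → 1.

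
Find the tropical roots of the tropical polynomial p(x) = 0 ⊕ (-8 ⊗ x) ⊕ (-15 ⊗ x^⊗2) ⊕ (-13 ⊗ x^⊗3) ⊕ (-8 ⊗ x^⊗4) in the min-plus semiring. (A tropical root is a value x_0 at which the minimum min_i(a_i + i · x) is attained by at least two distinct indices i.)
Roots: {-5, -2, 7, 8}

Each tropical root is a break point of the lower envelope of the lines y = a_i + i · x (there are 5 lines, with slopes 0, 1, ..., 4). Only the lines that attain the minimum somewhere contribute to roots; other lines are dominated. Here the surviving (envelope) indices are i = 4, i = 3, i = 2, i = 1, i = 0.
Intersections between consecutive envelope lines give the roots: for adjacent envelope indices i < j the intersection is x = (a_i − a_j) / (j − i). Reading off the sorted break points: {-5, -2, 7, 8}.
Verification: at each break x_0, at least two indices attain the minimum of min_i(a_i + i · x_0).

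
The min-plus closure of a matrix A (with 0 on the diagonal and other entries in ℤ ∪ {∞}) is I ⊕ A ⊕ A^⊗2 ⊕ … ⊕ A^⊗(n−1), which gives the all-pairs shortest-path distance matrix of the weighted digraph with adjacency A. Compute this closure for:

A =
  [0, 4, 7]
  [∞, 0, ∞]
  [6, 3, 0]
Closure =
  [0, 4, 7]
  [∞, 0, ∞]
  [6, 3, 0]

This is the Floyd-Warshall all-pairs shortest-path computation. For each intermediate vertex k = 0, 1, …, 2, update dist[i][j] ← min(dist[i][j], dist[i][k] + dist[k][j]). The final matrix gives, for each (i, j), the minimum total weight of any directed path from i to j (possibly empty when i = j).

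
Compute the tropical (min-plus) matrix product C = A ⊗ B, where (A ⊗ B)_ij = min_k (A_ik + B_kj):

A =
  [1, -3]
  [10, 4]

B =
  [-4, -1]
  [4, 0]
A ⊗ B =
  [-3, -3]
  [6, 4]

Apply the min-plus product entry-by-entry:
  C[0][0] = min over k of (A[0][0] + B[0][0] = 1 + -4 = -3, A[0][1] + B[1][0] = -3 + 4 = 1) = -3 (attained at k = 0)
  C[0][1] = min over k of (A[0][0] + B[0][1] = 1 + -1 = 0, A[0][1] + B[1][1] = -3 + 0 = -3) = -3 (attained at k = 1)
  C[1][0] = min over k of (A[1][0] + B[0][0] = 10 + -4 = 6, A[1][1] + B[1][0] = 4 + 4 = 8) = 6 (attained at k = 0)
  C[1][1] = min over k of (A[1][0] + B[0][1] = 10 + -1 = 9, A[1][1] + B[1][1] = 4 + 0 = 4) = 4 (attained at k = 1)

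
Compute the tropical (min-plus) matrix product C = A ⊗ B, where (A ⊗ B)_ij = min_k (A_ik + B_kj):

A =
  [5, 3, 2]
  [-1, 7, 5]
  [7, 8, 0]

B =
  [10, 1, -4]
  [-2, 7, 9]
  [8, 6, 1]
A ⊗ B =
  [1, 6, 1]
  [5, 0, -5]
  [6, 6, 1]

Apply the min-plus product entry-by-entry:
  C[0][0] = min over k of (A[0][0] + B[0][0] = 5 + 10 = 15, A[0][1] + B[1][0] = 3 + -2 = 1, A[0][2] + B[2][0] = 2 + 8 = 10) = 1 (attained at k = 1)
  C[0][1] = min over k of (A[0][0] + B[0][1] = 5 + 1 = 6, A[0][1] + B[1][1] = 3 + 7 = 10, A[0][2] + B[2][1] = 2 + 6 = 8) = 6 (attained at k = 0)
  C[0][2] = min over k of (A[0][0] + B[0][2] = 5 + -4 = 1, A[0][1] + B[1][2] = 3 + 9 = 12, A[0][2] + B[2][2] = 2 + 1 = 3) = 1 (attained at k = 0)
  C[1][0] = min over k of (A[1][0] + B[0][0] = -1 + 10 = 9, A[1][1] + B[1][0] = 7 + -2 = 5, A[1][2] + B[2][0] = 5 + 8 = 13) = 5 (attained at k = 1)
  C[1][1] = min over k of (A[1][0] + B[0][1] = -1 + 1 = 0, A[1][1] + B[1][1] = 7 + 7 = 14, A[1][2] + B[2][1] = 5 + 6 = 11) = 0 (attained at k = 0)
  C[1][2] = min over k of (A[1][0] + B[0][2] = -1 + -4 = -5, A[1][1] + B[1][2] = 7 + 9 = 16, A[1][2] + B[2][2] = 5 + 1 = 6) = -5 (attained at k = 0)
  C[2][0] = min over k of (A[2][0] + B[0][0] = 7 + 10 = 17, A[2][1] + B[1][0] = 8 + -2 = 6, A[2][2] + B[2][0] = 0 + 8 = 8) = 6 (attained at k = 1)
  C[2][1] = min over k of (A[2][0] + B[0][1] = 7 + 1 = 8, A[2][1] + B[1][1] = 8 + 7 = 15, A[2][2] + B[2][1] = 0 + 6 = 6) = 6 (attained at k = 2)
  C[2][2] = min over k of (A[2][0] + B[0][2] = 7 + -4 = 3, A[2][1] + B[1][2] = 8 + 9 = 17, A[2][2] + B[2][2] = 0 + 1 = 1) = 1 (attained at k = 2)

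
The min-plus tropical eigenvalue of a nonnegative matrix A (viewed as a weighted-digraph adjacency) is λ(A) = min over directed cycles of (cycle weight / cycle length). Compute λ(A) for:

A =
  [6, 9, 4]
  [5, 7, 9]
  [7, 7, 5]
λ(A) = 5

Enumerate directed cycles and compute their means (weight / length). Sample:
  cycle 0 → 0: weight = 6, length = 1, mean = 6/1 ≈ 6.000
  cycle 1 → 1: weight = 7, length = 1, mean = 7/1 ≈ 7.000
  cycle 2 → 2: weight = 5, length = 1, mean = 5/1 ≈ 5.000
  cycle 0 → 1 → 0: weight = 14, length = 2, mean = 14/2 ≈ 7.000
  cycle 0 → 2 → 0: weight = 11, length = 2, mean = 11/2 ≈ 5.500
  cycle 1 → 0 → 1: weight = 14, length = 2, mean = 14/2 ≈ 7.000
Minimum mean = 5.000, attained e.g. along the cycle 2 → 2 with weight 5 and length 1. So λ(A) = 5/1 = 5.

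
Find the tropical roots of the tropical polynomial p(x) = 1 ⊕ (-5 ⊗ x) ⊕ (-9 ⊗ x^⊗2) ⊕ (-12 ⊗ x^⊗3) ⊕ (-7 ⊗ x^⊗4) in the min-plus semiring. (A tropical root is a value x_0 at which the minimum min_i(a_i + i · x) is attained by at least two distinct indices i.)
Roots: {-5, 3, 4, 6}

Each tropical root is a break point of the lower envelope of the lines y = a_i + i · x (there are 5 lines, with slopes 0, 1, ..., 4). Only the lines that attain the minimum somewhere contribute to roots; other lines are dominated. Here the surviving (envelope) indices are i = 4, i = 3, i = 2, i = 1, i = 0.
Intersections between consecutive envelope lines give the roots: for adjacent envelope indices i < j the intersection is x = (a_i − a_j) / (j − i). Reading off the sorted break points: {-5, 3, 4, 6}.
Verification: at each break x_0, at least two indices attain the minimum of min_i(a_i + i · x_0).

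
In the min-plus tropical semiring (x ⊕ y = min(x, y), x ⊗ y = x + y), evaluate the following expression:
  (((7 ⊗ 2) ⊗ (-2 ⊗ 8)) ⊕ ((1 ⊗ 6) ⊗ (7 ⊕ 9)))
(((7 ⊗ 2) ⊗ (-2 ⊗ 8)) ⊕ ((1 ⊗ 6) ⊗ (7 ⊕ 9))) = 14

Expand innermost to outermost. Recall ⊕ takes the minimum of its arguments and ⊗ takes their sum. Working out the expression (((7 ⊗ 2) ⊗ (-2 ⊗ 8)) ⊕ ((1 ⊗ 6) ⊗ (7 ⊕ 9))) gives 14.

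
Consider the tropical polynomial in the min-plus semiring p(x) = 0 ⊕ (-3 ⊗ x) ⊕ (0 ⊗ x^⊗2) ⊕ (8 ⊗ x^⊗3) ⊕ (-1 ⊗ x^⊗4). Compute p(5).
p(5) = 0

A tropical monomial a ⊗ x^⊗i evaluates to a + i · x. Evaluating each term at x = 5:
  Term 0 contributes 0 + 0 · 5 = 0
  Term 1 contributes -3 + 1 · 5 = 2
  Term 2 contributes 0 + 2 · 5 = 10
  Term 3 contributes 8 + 3 · 5 = 23
  Term 4 contributes -1 + 4 · 5 = 19
p(5) = ⊕ of these = min[0, 2, 10, 23, 19] = 0.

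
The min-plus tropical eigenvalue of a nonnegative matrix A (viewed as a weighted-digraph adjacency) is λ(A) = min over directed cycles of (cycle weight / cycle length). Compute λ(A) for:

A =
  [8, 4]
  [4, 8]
λ(A) = 4

Enumerate directed cycles and compute their means (weight / length). Sample:
  cycle 0 → 0: weight = 8, length = 1, mean = 8/1 ≈ 8.000
  cycle 1 → 1: weight = 8, length = 1, mean = 8/1 ≈ 8.000
  cycle 0 → 1 → 0: weight = 8, length = 2, mean = 8/2 ≈ 4.000
  cycle 1 → 0 → 1: weight = 8, length = 2, mean = 8/2 ≈ 4.000
Minimum mean = 4.000, attained e.g. along the cycle 0 → 1 → 0 with weight 8 and length 2. So λ(A) = 8/2 = 4.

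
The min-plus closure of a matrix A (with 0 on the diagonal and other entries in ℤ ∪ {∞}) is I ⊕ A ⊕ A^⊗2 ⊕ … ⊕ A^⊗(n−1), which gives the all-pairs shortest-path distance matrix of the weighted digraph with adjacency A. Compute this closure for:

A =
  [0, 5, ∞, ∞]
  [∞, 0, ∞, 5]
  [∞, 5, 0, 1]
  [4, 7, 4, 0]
Closure =
  [0, 5, 14, 10]
  [9, 0, 9, 5]
  [5, 5, 0, 1]
  [4, 7, 4, 0]

This is the Floyd-Warshall all-pairs shortest-path computation. For each intermediate vertex k = 0, 1, …, 3, update dist[i][j] ← min(dist[i][j], dist[i][k] + dist[k][j]). The final matrix gives, for each (i, j), the minimum total weight of any directed path from i to j (possibly empty when i = j).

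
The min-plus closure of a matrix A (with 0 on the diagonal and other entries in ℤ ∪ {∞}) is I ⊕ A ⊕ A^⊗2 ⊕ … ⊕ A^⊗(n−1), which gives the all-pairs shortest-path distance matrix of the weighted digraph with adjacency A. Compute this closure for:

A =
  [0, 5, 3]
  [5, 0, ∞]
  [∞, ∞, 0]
Closure =
  [0, 5, 3]
  [5, 0, 8]
  [∞, ∞, 0]

This is the Floyd-Warshall all-pairs shortest-path computation. For each intermediate vertex k = 0, 1, …, 2, update dist[i][j] ← min(dist[i][j], dist[i][k] + dist[k][j]). The final matrix gives, for each (i, j), the minimum total weight of any directed path from i to j (possibly empty when i = j).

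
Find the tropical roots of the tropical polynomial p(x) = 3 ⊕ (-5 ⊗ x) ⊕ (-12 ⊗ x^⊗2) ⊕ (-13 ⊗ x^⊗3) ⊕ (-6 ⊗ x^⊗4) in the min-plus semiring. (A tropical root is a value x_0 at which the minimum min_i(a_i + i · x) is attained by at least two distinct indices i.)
Roots: {-7, 1, 7, 8}

Each tropical root is a break point of the lower envelope of the lines y = a_i + i · x (there are 5 lines, with slopes 0, 1, ..., 4). Only the lines that attain the minimum somewhere contribute to roots; other lines are dominated. Here the surviving (envelope) indices are i = 4, i = 3, i = 2, i = 1, i = 0.
Intersections between consecutive envelope lines give the roots: for adjacent envelope indices i < j the intersection is x = (a_i − a_j) / (j − i). Reading off the sorted break points: {-7, 1, 7, 8}.
Verification: at each break x_0, at least two indices attain the minimum of min_i(a_i + i · x_0).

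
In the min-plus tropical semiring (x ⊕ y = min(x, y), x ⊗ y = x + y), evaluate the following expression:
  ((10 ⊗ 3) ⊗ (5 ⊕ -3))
((10 ⊗ 3) ⊗ (5 ⊕ -3)) = 10

Expand innermost to outermost. Recall ⊕ takes the minimum of its arguments and ⊗ takes their sum. Working out the expression ((10 ⊗ 3) ⊗ (5 ⊕ -3)) gives 10.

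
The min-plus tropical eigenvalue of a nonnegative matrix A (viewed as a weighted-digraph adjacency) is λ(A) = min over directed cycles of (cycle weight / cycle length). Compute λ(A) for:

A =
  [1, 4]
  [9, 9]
λ(A) = 1

Enumerate directed cycles and compute their means (weight / length). Sample:
  cycle 0 → 0: weight = 1, length = 1, mean = 1/1 ≈ 1.000
  cycle 1 → 1: weight = 9, length = 1, mean = 9/1 ≈ 9.000
  cycle 0 → 1 → 0: weight = 13, length = 2, mean = 13/2 ≈ 6.500
  cycle 1 → 0 → 1: weight = 13, length = 2, mean = 13/2 ≈ 6.500
Minimum mean = 1.000, attained e.g. along the cycle 0 → 0 with weight 1 and length 1. So λ(A) = 1/1 = 1.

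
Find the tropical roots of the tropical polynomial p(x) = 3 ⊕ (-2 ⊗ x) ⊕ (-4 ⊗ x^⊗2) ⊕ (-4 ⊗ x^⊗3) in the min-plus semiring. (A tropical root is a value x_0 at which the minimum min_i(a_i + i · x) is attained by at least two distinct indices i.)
Roots: {0, 2, 5}

Each tropical root is a break point of the lower envelope of the lines y = a_i + i · x (there are 4 lines, with slopes 0, 1, ..., 3). Only the lines that attain the minimum somewhere contribute to roots; other lines are dominated. Here the surviving (envelope) indices are i = 3, i = 2, i = 1, i = 0.
Intersections between consecutive envelope lines give the roots: for adjacent envelope indices i < j the intersection is x = (a_i − a_j) / (j − i). Reading off the sorted break points: {0, 2, 5}.
Verification: at each break x_0, at least two indices attain the minimum of min_i(a_i + i · x_0).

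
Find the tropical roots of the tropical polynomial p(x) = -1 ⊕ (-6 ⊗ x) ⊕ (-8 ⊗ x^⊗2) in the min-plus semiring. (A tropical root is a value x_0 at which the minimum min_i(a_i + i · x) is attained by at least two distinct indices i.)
Roots: {2, 5}

Each tropical root is a break point of the lower envelope of the lines y = a_i + i · x (there are 3 lines, with slopes 0, 1, ..., 2). Only the lines that attain the minimum somewhere contribute to roots; other lines are dominated. Here the surviving (envelope) indices are i = 2, i = 1, i = 0.
Intersections between consecutive envelope lines give the roots: for adjacent envelope indices i < j the intersection is x = (a_i − a_j) / (j − i). Reading off the sorted break points: {2, 5}.
Verification: at each break x_0, at least two indices attain the minimum of min_i(a_i + i · x_0).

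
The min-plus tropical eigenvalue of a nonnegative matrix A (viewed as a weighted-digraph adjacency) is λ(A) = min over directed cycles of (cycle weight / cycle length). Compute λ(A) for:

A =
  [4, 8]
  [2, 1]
λ(A) = 1

Enumerate directed cycles and compute their means (weight / length). Sample:
  cycle 0 → 0: weight = 4, length = 1, mean = 4/1 ≈ 4.000
  cycle 1 → 1: weight = 1, length = 1, mean = 1/1 ≈ 1.000
  cycle 0 → 1 → 0: weight = 10, length = 2, mean = 10/2 ≈ 5.000
  cycle 1 → 0 → 1: weight = 10, length = 2, mean = 10/2 ≈ 5.000
Minimum mean = 1.000, attained e.g. along the cycle 1 → 1 with weight 1 and length 1. So λ(A) = 1/1 = 1.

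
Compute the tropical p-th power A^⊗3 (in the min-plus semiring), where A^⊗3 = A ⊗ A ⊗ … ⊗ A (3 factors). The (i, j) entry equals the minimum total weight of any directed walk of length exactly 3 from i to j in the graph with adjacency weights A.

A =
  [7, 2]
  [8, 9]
A^⊗3 =
  [17, 12]
  [18, 17]

Each entry (A^⊗3)_ij equals the minimum over all length-3 walks i = v_0 → v_1 → … → v_3 = j of Σ_t A[v_t][v_{t+1}]. For example, for (i, j) = (0, 1) we minimise over 4 possible intermediate vertex sequences; the minimum is 12, attained along the walk 0 → 1 → 0 → 1.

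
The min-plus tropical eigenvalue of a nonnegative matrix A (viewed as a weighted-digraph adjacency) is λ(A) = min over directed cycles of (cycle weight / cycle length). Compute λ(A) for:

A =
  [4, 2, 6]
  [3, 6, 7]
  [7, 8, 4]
λ(A) = 5/2

Enumerate directed cycles and compute their means (weight / length). Sample:
  cycle 0 → 0: weight = 4, length = 1, mean = 4/1 ≈ 4.000
  cycle 1 → 1: weight = 6, length = 1, mean = 6/1 ≈ 6.000
  cycle 2 → 2: weight = 4, length = 1, mean = 4/1 ≈ 4.000
  cycle 0 → 1 → 0: weight = 5, length = 2, mean = 5/2 ≈ 2.500
  cycle 0 → 2 → 0: weight = 13, length = 2, mean = 13/2 ≈ 6.500
  cycle 1 → 0 → 1: weight = 5, length = 2, mean = 5/2 ≈ 2.500
Minimum mean = 2.500, attained e.g. along the cycle 0 → 1 → 0 with weight 5 and length 2. So λ(A) = 5/2 = 5/2.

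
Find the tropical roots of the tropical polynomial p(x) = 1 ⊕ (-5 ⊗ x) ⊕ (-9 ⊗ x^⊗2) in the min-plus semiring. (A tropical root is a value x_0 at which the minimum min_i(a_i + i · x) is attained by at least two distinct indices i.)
Roots: {4, 6}

Each tropical root is a break point of the lower envelope of the lines y = a_i + i · x (there are 3 lines, with slopes 0, 1, ..., 2). Only the lines that attain the minimum somewhere contribute to roots; other lines are dominated. Here the surviving (envelope) indices are i = 2, i = 1, i = 0.
Intersections between consecutive envelope lines give the roots: for adjacent envelope indices i < j the intersection is x = (a_i − a_j) / (j − i). Reading off the sorted break points: {4, 6}.
Verification: at each break x_0, at least two indices attain the minimum of min_i(a_i + i · x_0).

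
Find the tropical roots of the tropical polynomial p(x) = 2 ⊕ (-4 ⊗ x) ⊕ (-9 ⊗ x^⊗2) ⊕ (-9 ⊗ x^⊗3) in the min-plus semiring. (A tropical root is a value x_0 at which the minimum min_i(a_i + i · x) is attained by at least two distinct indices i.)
Roots: {0, 5, 6}

Each tropical root is a break point of the lower envelope of the lines y = a_i + i · x (there are 4 lines, with slopes 0, 1, ..., 3). Only the lines that attain the minimum somewhere contribute to roots; other lines are dominated. Here the surviving (envelope) indices are i = 3, i = 2, i = 1, i = 0.
Intersections between consecutive envelope lines give the roots: for adjacent envelope indices i < j the intersection is x = (a_i − a_j) / (j − i). Reading off the sorted break points: {0, 5, 6}.
Verification: at each break x_0, at least two indices attain the minimum of min_i(a_i + i · x_0).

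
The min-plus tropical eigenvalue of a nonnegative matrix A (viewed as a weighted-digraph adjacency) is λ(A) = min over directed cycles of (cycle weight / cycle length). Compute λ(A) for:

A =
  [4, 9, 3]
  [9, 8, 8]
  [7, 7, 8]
λ(A) = 4

Enumerate directed cycles and compute their means (weight / length). Sample:
  cycle 0 → 0: weight = 4, length = 1, mean = 4/1 ≈ 4.000
  cycle 1 → 1: weight = 8, length = 1, mean = 8/1 ≈ 8.000
  cycle 2 → 2: weight = 8, length = 1, mean = 8/1 ≈ 8.000
  cycle 0 → 1 → 0: weight = 18, length = 2, mean = 18/2 ≈ 9.000
  cycle 0 → 2 → 0: weight = 10, length = 2, mean = 10/2 ≈ 5.000
  cycle 1 → 0 → 1: weight = 18, length = 2, mean = 18/2 ≈ 9.000
Minimum mean = 4.000, attained e.g. along the cycle 0 → 0 with weight 4 and length 1. So λ(A) = 4/1 = 4.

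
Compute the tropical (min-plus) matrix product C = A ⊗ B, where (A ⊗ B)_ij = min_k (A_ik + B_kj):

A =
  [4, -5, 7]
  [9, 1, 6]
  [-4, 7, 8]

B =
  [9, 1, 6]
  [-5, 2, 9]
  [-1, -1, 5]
A ⊗ B =
  [-10, -3, 4]
  [-4, 3, 10]
  [2, -3, 2]

Apply the min-plus product entry-by-entry:
  C[0][0] = min over k of (A[0][0] + B[0][0] = 4 + 9 = 13, A[0][1] + B[1][0] = -5 + -5 = -10, A[0][2] + B[2][0] = 7 + -1 = 6) = -10 (attained at k = 1)
  C[0][1] = min over k of (A[0][0] + B[0][1] = 4 + 1 = 5, A[0][1] + B[1][1] = -5 + 2 = -3, A[0][2] + B[2][1] = 7 + -1 = 6) = -3 (attained at k = 1)
  C[0][2] = min over k of (A[0][0] + B[0][2] = 4 + 6 = 10, A[0][1] + B[1][2] = -5 + 9 = 4, A[0][2] + B[2][2] = 7 + 5 = 12) = 4 (attained at k = 1)
  C[1][0] = min over k of (A[1][0] + B[0][0] = 9 + 9 = 18, A[1][1] + B[1][0] = 1 + -5 = -4, A[1][2] + B[2][0] = 6 + -1 = 5) = -4 (attained at k = 1)
  C[1][1] = min over k of (A[1][0] + B[0][1] = 9 + 1 = 10, A[1][1] + B[1][1] = 1 + 2 = 3, A[1][2] + B[2][1] = 6 + -1 = 5) = 3 (attained at k = 1)
  C[1][2] = min over k of (A[1][0] + B[0][2] = 9 + 6 = 15, A[1][1] + B[1][2] = 1 + 9 = 10, A[1][2] + B[2][2] = 6 + 5 = 11) = 10 (attained at k = 1)
  C[2][0] = min over k of (A[2][0] + B[0][0] = -4 + 9 = 5, A[2][1] + B[1][0] = 7 + -5 = 2, A[2][2] + B[2][0] = 8 + -1 = 7) = 2 (attained at k = 1)
  C[2][1] = min over k of (A[2][0] + B[0][1] = -4 + 1 = -3, A[2][1] + B[1][1] = 7 + 2 = 9, A[2][2] + B[2][1] = 8 + -1 = 7) = -3 (attained at k = 0)
  C[2][2] = min over k of (A[2][0] + B[0][2] = -4 + 6 = 2, A[2][1] + B[1][2] = 7 + 9 = 16, A[2][2] + B[2][2] = 8 + 5 = 13) = 2 (attained at k = 0)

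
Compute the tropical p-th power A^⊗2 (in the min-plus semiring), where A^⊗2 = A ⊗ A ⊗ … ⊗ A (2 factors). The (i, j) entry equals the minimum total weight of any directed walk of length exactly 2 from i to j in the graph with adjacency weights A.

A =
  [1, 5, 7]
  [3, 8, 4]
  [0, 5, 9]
A^⊗2 =
  [2, 6, 8]
  [4, 8, 10]
  [1, 5, 7]

Each entry (A^⊗2)_ij equals the minimum over all length-2 walks i = v_0 → v_1 → … → v_2 = j of Σ_t A[v_t][v_{t+1}]. For example, for (i, j) = (0, 2) we minimise over 3 possible intermediate vertex sequences; the minimum is 8, attained along the walk 0 → 0 → 2.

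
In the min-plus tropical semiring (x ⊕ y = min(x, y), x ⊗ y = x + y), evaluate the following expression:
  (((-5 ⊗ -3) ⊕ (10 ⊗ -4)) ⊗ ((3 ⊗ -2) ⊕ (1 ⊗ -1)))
(((-5 ⊗ -3) ⊕ (10 ⊗ -4)) ⊗ ((3 ⊗ -2) ⊕ (1 ⊗ -1))) = -8

Expand innermost to outermost. Recall ⊕ takes the minimum of its arguments and ⊗ takes their sum. Working out the expression (((-5 ⊗ -3) ⊕ (10 ⊗ -4)) ⊗ ((3 ⊗ -2) ⊕ (1 ⊗ -1))) gives -8.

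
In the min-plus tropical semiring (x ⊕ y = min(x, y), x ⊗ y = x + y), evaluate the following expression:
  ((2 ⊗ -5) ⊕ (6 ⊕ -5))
((2 ⊗ -5) ⊕ (6 ⊕ -5)) = -5

Expand innermost to outermost. Recall ⊕ takes the minimum of its arguments and ⊗ takes their sum. Working out the expression ((2 ⊗ -5) ⊕ (6 ⊕ -5)) gives -5.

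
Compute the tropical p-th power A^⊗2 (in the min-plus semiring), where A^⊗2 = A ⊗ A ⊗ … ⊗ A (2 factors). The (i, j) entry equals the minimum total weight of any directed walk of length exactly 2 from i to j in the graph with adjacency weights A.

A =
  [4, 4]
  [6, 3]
A^⊗2 =
  [8, 7]
  [9, 6]

Each entry (A^⊗2)_ij equals the minimum over all length-2 walks i = v_0 → v_1 → … → v_2 = j of Σ_t A[v_t][v_{t+1}]. For example, for (i, j) = (0, 1) we minimise over 2 possible intermediate vertex sequences; the minimum is 7, attained along the walk 0 → 1 → 1.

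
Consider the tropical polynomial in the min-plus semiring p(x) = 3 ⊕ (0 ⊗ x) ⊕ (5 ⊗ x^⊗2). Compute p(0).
p(0) = 0

A tropical monomial a ⊗ x^⊗i evaluates to a + i · x. Evaluating each term at x = 0:
  Term 0 contributes 3 + 0 · 0 = 3
  Term 1 contributes 0 + 1 · 0 = 0
  Term 2 contributes 5 + 2 · 0 = 5
p(0) = ⊕ of these = min[3, 0, 5] = 0.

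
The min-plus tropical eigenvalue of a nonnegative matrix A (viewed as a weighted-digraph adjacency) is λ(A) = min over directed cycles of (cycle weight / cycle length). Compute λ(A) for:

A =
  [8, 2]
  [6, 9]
λ(A) = 4

Enumerate directed cycles and compute their means (weight / length). Sample:
  cycle 0 → 0: weight = 8, length = 1, mean = 8/1 ≈ 8.000
  cycle 1 → 1: weight = 9, length = 1, mean = 9/1 ≈ 9.000
  cycle 0 → 1 → 0: weight = 8, length = 2, mean = 8/2 ≈ 4.000
  cycle 1 → 0 → 1: weight = 8, length = 2, mean = 8/2 ≈ 4.000
Minimum mean = 4.000, attained e.g. along the cycle 0 → 1 → 0 with weight 8 and length 2. So λ(A) = 8/2 = 4.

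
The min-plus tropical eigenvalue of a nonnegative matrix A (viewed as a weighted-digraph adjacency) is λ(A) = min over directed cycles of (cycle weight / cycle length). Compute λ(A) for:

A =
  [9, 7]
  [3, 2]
λ(A) = 2

Enumerate directed cycles and compute their means (weight / length). Sample:
  cycle 0 → 0: weight = 9, length = 1, mean = 9/1 ≈ 9.000
  cycle 1 → 1: weight = 2, length = 1, mean = 2/1 ≈ 2.000
  cycle 0 → 1 → 0: weight = 10, length = 2, mean = 10/2 ≈ 5.000
  cycle 1 → 0 → 1: weight = 10, length = 2, mean = 10/2 ≈ 5.000
Minimum mean = 2.000, attained e.g. along the cycle 1 → 1 with weight 2 and length 1. So λ(A) = 2/1 = 2.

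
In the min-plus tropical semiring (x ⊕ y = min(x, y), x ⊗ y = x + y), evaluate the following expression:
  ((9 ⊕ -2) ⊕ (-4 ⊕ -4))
((9 ⊕ -2) ⊕ (-4 ⊕ -4)) = -4

Expand innermost to outermost. Recall ⊕ takes the minimum of its arguments and ⊗ takes their sum. Working out the expression ((9 ⊕ -2) ⊕ (-4 ⊕ -4)) gives -4.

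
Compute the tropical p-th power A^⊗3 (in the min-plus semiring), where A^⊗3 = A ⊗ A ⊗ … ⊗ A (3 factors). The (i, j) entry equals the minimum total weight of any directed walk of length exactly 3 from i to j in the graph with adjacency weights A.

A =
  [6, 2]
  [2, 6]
A^⊗3 =
  [10, 6]
  [6, 10]

Each entry (A^⊗3)_ij equals the minimum over all length-3 walks i = v_0 → v_1 → … → v_3 = j of Σ_t A[v_t][v_{t+1}]. For example, for (i, j) = (0, 1) we minimise over 4 possible intermediate vertex sequences; the minimum is 6, attained along the walk 0 → 1 → 0 → 1.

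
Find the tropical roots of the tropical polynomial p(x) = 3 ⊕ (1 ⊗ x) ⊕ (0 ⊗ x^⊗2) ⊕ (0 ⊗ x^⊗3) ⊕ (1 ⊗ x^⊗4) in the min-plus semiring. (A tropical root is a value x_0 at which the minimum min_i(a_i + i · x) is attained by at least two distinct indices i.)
Roots: {-1, 0, 1, 2}

Each tropical root is a break point of the lower envelope of the lines y = a_i + i · x (there are 5 lines, with slopes 0, 1, ..., 4). Only the lines that attain the minimum somewhere contribute to roots; other lines are dominated. Here the surviving (envelope) indices are i = 4, i = 3, i = 2, i = 1, i = 0.
Intersections between consecutive envelope lines give the roots: for adjacent envelope indices i < j the intersection is x = (a_i − a_j) / (j − i). Reading off the sorted break points: {-1, 0, 1, 2}.
Verification: at each break x_0, at least two indices attain the minimum of min_i(a_i + i · x_0).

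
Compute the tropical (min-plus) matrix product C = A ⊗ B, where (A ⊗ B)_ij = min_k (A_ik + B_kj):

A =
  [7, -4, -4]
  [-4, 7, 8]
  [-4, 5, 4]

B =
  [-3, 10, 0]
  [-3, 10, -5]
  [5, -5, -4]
A ⊗ B =
  [-7, -9, -9]
  [-7, 3, -4]
  [-7, -1, -4]

Apply the min-plus product entry-by-entry:
  C[0][0] = min over k of (A[0][0] + B[0][0] = 7 + -3 = 4, A[0][1] + B[1][0] = -4 + -3 = -7, A[0][2] + B[2][0] = -4 + 5 = 1) = -7 (attained at k = 1)
  C[0][1] = min over k of (A[0][0] + B[0][1] = 7 + 10 = 17, A[0][1] + B[1][1] = -4 + 10 = 6, A[0][2] + B[2][1] = -4 + -5 = -9) = -9 (attained at k = 2)
  C[0][2] = min over k of (A[0][0] + B[0][2] = 7 + 0 = 7, A[0][1] + B[1][2] = -4 + -5 = -9, A[0][2] + B[2][2] = -4 + -4 = -8) = -9 (attained at k = 1)
  C[1][0] = min over k of (A[1][0] + B[0][0] = -4 + -3 = -7, A[1][1] + B[1][0] = 7 + -3 = 4, A[1][2] + B[2][0] = 8 + 5 = 13) = -7 (attained at k = 0)
  C[1][1] = min over k of (A[1][0] + B[0][1] = -4 + 10 = 6, A[1][1] + B[1][1] = 7 + 10 = 17, A[1][2] + B[2][1] = 8 + -5 = 3) = 3 (attained at k = 2)
  C[1][2] = min over k of (A[1][0] + B[0][2] = -4 + 0 = -4, A[1][1] + B[1][2] = 7 + -5 = 2, A[1][2] + B[2][2] = 8 + -4 = 4) = -4 (attained at k = 0)
  C[2][0] = min over k of (A[2][0] + B[0][0] = -4 + -3 = -7, A[2][1] + B[1][0] = 5 + -3 = 2, A[2][2] + B[2][0] = 4 + 5 = 9) = -7 (attained at k = 0)
  C[2][1] = min over k of (A[2][0] + B[0][1] = -4 + 10 = 6, A[2][1] + B[1][1] = 5 + 10 = 15, A[2][2] + B[2][1] = 4 + -5 = -1) = -1 (attained at k = 2)
  C[2][2] = min over k of (A[2][0] + B[0][2] = -4 + 0 = -4, A[2][1] + B[1][2] = 5 + -5 = 0, A[2][2] + B[2][2] = 4 + -4 = 0) = -4 (attained at k = 0)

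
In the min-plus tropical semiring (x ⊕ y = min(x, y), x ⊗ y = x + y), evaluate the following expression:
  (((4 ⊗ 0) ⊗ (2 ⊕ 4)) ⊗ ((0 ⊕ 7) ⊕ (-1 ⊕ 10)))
(((4 ⊗ 0) ⊗ (2 ⊕ 4)) ⊗ ((0 ⊕ 7) ⊕ (-1 ⊕ 10))) = 5

Expand innermost to outermost. Recall ⊕ takes the minimum of its arguments and ⊗ takes their sum. Working out the expression (((4 ⊗ 0) ⊗ (2 ⊕ 4)) ⊗ ((0 ⊕ 7) ⊕ (-1 ⊕ 10))) gives 5.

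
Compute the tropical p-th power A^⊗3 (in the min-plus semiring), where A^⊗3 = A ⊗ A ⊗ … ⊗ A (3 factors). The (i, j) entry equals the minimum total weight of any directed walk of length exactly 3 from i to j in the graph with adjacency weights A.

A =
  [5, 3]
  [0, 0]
A^⊗3 =
  [3, 3]
  [0, 0]

Each entry (A^⊗3)_ij equals the minimum over all length-3 walks i = v_0 → v_1 → … → v_3 = j of Σ_t A[v_t][v_{t+1}]. For example, for (i, j) = (0, 1) we minimise over 4 possible intermediate vertex sequences; the minimum is 3, attained along the walk 0 → 1 → 1 → 1.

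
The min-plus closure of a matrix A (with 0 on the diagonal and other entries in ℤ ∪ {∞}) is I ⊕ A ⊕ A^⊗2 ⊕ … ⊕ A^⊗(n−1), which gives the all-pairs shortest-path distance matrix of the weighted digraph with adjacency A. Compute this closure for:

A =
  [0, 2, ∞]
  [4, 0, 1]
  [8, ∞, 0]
Closure =
  [0, 2, 3]
  [4, 0, 1]
  [8, 10, 0]

This is the Floyd-Warshall all-pairs shortest-path computation. For each intermediate vertex k = 0, 1, …, 2, update dist[i][j] ← min(dist[i][j], dist[i][k] + dist[k][j]). The final matrix gives, for each (i, j), the minimum total weight of any directed path from i to j (possibly empty when i = j).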